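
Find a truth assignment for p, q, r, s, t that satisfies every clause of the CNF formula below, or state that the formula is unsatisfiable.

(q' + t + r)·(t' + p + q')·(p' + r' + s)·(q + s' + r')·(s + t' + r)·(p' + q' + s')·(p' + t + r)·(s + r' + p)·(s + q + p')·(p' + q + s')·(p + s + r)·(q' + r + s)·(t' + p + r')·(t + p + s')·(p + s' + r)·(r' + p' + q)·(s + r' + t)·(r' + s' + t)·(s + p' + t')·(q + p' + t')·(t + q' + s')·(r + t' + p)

UNSATISFIABLE

Try q = 0.
Try s = 0.
From the singleton clause (p'), p = 0.
From the singleton clause (r'), r = 0.
That conflicts with the unit clause (r).
Backtrack on s: now try s = 1.
From the singleton clause (r'), r = 0.
From the singleton clause (p'), p = 0.
That conflicts with the unit clause (p).
Both values of s lead to a conflict.
Backtrack on q: now try q = 1.
Try t = 1.
From the singleton clause (p), p = 1.
From the singleton clause (s'), s = 0.
That conflicts with the unit clause (s).
Backtrack on t: now try t = 0.
From the singleton clause (r), r = 1.
From the singleton clause (s), s = 1.
That conflicts with the unit clause (s').
Both values of t lead to a conflict.
Both values of q lead to a conflict.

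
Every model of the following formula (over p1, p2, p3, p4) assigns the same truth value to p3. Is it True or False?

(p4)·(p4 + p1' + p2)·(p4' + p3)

True

Suppose p3 = 0.
Unit clause (p4) forces p4 = 1.
Now (p4') is unsatisfied and unit — conflict.
So every satisfying assignment has p3 = True.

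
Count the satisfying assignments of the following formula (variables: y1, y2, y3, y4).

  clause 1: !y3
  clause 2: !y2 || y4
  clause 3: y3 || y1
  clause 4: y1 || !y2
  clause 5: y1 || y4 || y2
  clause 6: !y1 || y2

There are 2^4 = 16 truth assignments over (y1, y2, y3, y4).
Check each against the 6 clauses (columns in the order y1, y2, y3, y4):
  F F F F  ✗ fails (y3 || y1)
  F F F T  ✗ fails (y3 || y1)
  F F T F  ✗ fails (!y3)
  F F T T  ✗ fails (!y3)
  F T F F  ✗ fails (!y2 || y4)
  F T F T  ✗ fails (y3 || y1)
  F T T F  ✗ fails (!y3)
  F T T T  ✗ fails (!y3)
  T F F F  ✗ fails (!y1 || y2)
  T F F T  ✗ fails (!y1 || y2)
  T F T F  ✗ fails (!y3)
  T F T T  ✗ fails (!y3)
  T T F F  ✗ fails (!y2 || y4)
  T T F T  ✓ satisfies all
  T T T F  ✗ fails (!y3)
  T T T T  ✗ fails (!y3)
1 of the 16 rows is a model.

1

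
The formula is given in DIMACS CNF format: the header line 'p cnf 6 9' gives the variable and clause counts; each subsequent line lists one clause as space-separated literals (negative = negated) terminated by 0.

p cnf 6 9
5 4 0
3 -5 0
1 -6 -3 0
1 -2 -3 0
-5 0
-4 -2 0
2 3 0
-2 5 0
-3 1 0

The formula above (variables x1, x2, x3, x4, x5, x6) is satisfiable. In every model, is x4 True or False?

True

Suppose x4 = False.
(x5) alone gives x5 = True.
Now (¬x5) is unsatisfied and unit — conflict.
So every satisfying assignment has x4 = True.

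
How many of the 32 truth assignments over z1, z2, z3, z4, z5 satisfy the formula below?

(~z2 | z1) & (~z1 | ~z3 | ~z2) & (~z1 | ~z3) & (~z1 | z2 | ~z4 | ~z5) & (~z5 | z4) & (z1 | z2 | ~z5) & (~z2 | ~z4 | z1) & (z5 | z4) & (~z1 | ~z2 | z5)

4

There are 2^5 = 32 truth assignments over (z1, z2, z3, z4, z5).
Split on z5. With z5 = 1, the clauses containing z5 are satisfied and ~z5 drops from the rest; 1 of the 2^4 = 16 assignments to the other variables satisfy what remains.
With z5 = 0, by the same count on the reduced clause set, 3 assignments work.
Total: 1 + 3 = 4.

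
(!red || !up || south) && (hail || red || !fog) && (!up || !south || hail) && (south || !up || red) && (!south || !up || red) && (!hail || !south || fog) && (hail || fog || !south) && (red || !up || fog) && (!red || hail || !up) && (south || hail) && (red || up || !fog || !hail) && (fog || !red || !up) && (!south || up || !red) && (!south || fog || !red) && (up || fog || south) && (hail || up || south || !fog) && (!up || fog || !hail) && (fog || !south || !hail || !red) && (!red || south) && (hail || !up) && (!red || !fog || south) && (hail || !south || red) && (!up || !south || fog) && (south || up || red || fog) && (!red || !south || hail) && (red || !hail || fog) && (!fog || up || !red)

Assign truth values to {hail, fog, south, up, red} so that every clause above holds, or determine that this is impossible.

hail=true; fog=true; south=true; up=true; red=true

Case south = true:
Case up = true:
The clause (hail) is unit, so hail = true.
The clause (red) is unit, so red = true.
The clause (fog) is unit, so fog = true.
This assignment satisfies each clause.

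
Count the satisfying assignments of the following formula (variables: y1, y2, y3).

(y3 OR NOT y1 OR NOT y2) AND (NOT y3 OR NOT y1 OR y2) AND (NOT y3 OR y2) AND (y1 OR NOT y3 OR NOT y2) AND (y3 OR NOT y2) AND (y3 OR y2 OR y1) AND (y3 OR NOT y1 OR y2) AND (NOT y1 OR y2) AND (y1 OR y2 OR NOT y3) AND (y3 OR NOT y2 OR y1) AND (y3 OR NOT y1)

1

There are 2^3 = 8 truth assignments over (y1, y2, y3).
Check each against the 11 clauses (columns in the order y1, y2, y3):
  F F F  ✗ fails (y3 OR y2 OR y1)
  F F T  ✗ fails (NOT y3 OR y2)
  F T F  ✗ fails (y3 OR NOT y2)
  F T T  ✗ fails (y1 OR NOT y3 OR NOT y2)
  T F F  ✗ fails (y3 OR NOT y1 OR y2)
  T F T  ✗ fails (NOT y3 OR NOT y1 OR y2)
  T T F  ✗ fails (y3 OR NOT y1 OR NOT y2)
  T T T  ✓ satisfies all
1 of the 8 rows is a model.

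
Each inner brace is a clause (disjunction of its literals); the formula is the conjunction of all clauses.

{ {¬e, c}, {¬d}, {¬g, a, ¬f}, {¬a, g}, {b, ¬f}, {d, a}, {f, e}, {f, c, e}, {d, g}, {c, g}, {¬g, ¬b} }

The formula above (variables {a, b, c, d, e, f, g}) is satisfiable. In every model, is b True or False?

False

Suppose b = True.
(¬d) alone gives d = False.
(a) alone gives a = True.
(g) alone gives g = True.
But (¬g) is also a unit clause — contradiction.
So every satisfying assignment has b = False.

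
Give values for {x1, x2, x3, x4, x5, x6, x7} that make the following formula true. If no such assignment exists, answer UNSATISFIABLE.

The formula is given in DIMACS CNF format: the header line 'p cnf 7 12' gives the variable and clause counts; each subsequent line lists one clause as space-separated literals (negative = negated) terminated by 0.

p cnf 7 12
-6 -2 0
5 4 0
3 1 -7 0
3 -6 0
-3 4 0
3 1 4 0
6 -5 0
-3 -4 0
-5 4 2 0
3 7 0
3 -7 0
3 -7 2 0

UNSATISFIABLE

Suppose x6 = False.
(¬x5) alone gives x5 = False.
(x4) alone gives x4 = True.
(¬x3) alone gives x3 = False.
(x7) alone gives x7 = True.
But (¬x7) is also a unit clause — contradiction.
Backtrack on x6: now try x6 = True.
(¬x2) alone gives x2 = False.
(x3) alone gives x3 = True.
(x4) alone gives x4 = True.
But (¬x4) is also a unit clause — contradiction.
Neither x6 = True nor x6 = False works.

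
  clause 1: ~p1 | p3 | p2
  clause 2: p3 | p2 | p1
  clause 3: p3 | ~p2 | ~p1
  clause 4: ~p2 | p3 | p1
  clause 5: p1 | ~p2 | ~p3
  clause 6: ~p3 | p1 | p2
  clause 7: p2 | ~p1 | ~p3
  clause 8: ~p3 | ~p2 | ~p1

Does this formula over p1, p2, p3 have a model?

Case p1 = 0:
Case p3 = 1:
From the singleton clause (~p2), p2 = 0.
Now (p2) is unsatisfied and unit — conflict.
That branch fails; take p3 = 0 instead.
From the singleton clause (p2), p2 = 1.
Now (~p2) is unsatisfied and unit — conflict.
Both values of p3 lead to a conflict.
That branch fails; take p1 = 1 instead.
Case p3 = 1:
From the singleton clause (p2), p2 = 1.
Now (~p2) is unsatisfied and unit — conflict.
That branch fails; take p3 = 0 instead.
From the singleton clause (p2), p2 = 1.
Now (~p2) is unsatisfied and unit — conflict.
Both values of p3 lead to a conflict.
Both values of p1 lead to a conflict.
No assignment satisfies every clause.

No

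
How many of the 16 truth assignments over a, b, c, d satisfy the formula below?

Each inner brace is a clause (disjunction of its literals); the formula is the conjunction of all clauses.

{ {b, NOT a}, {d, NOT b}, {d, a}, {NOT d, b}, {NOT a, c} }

3

There are 2^4 = 16 truth assignments over (a, b, c, d).
Check each against the 5 clauses (columns in the order a, b, c, d):
  F F F F  ✗ fails (d OR a)
  F F F T  ✗ fails (NOT d OR b)
  F F T F  ✗ fails (d OR a)
  F F T T  ✗ fails (NOT d OR b)
  F T F F  ✗ fails (d OR NOT b)
  F T F T  ✓ satisfies all
  F T T F  ✗ fails (d OR NOT b)
  F T T T  ✓ satisfies all
  T F F F  ✗ fails (b OR NOT a)
  T F F T  ✗ fails (b OR NOT a)
  T F T F  ✗ fails (b OR NOT a)
  T F T T  ✗ fails (b OR NOT a)
  T T F F  ✗ fails (d OR NOT b)
  T T F T  ✗ fails (NOT a OR c)
  T T T F  ✗ fails (d OR NOT b)
  T T T T  ✓ satisfies all
3 of the 16 rows are models.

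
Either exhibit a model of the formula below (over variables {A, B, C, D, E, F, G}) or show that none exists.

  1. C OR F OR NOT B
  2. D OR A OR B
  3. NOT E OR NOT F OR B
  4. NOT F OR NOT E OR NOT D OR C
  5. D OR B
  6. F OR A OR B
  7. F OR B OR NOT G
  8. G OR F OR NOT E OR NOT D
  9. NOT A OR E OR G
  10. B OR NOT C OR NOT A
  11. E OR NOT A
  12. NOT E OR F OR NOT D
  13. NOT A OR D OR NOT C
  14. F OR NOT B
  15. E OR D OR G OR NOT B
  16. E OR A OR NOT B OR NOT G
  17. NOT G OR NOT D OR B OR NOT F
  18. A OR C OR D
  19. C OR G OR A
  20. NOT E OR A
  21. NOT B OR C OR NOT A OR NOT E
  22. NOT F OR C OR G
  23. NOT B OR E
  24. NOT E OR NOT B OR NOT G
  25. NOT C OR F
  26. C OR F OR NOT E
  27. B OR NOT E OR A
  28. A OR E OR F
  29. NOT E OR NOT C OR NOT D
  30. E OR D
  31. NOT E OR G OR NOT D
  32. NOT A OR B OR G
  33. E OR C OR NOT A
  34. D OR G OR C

Try D = true.
Try E = false.
(NOT A) alone gives A = false.
(NOT B) alone gives B = false.
(F) alone gives F = true.
(NOT G) alone gives G = false.
(C) alone gives C = true.
This assignment satisfies each clause.

A ↦ false,  B ↦ false,  C ↦ true,  D ↦ true,  E ↦ false,  F ↦ true,  G ↦ false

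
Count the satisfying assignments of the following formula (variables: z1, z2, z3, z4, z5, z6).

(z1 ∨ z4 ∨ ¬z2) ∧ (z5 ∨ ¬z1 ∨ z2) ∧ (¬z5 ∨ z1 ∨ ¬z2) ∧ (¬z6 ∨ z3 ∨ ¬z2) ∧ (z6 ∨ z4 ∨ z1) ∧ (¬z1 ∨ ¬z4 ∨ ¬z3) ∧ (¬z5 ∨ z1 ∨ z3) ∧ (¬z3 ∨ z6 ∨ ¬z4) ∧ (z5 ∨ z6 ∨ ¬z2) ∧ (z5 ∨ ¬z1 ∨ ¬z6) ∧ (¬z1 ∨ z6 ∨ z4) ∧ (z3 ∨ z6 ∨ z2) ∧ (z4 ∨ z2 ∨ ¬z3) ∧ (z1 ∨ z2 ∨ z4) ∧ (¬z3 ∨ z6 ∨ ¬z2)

There are 2^6 = 64 truth assignments over (z1, z2, z3, z4, z5, z6).
Split on z2. With z2 = True, the clauses containing z2 are satisfied and ¬z2 drops from the rest; 3 of the 2^5 = 32 assignments to the other variables satisfy what remains.
With z2 = False, by the same count on the reduced clause set, 5 assignments work.
Total: 3 + 5 = 8.

8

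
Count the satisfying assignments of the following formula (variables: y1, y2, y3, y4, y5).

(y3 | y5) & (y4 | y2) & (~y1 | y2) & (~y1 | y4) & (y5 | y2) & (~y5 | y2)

There are 2^5 = 32 truth assignments over (y1, y2, y3, y4, y5).
Split on y3. With y3 = 1, the clauses containing y3 are satisfied and ~y3 drops from the rest; 6 of the 2^4 = 16 assignments to the other variables satisfy what remains.
With y3 = 0, by the same count on the reduced clause set, 3 assignments work.
(One model: y1=F, y2=T, y3=F, y4=F, y5=T.)
Total: 6 + 3 = 9.

9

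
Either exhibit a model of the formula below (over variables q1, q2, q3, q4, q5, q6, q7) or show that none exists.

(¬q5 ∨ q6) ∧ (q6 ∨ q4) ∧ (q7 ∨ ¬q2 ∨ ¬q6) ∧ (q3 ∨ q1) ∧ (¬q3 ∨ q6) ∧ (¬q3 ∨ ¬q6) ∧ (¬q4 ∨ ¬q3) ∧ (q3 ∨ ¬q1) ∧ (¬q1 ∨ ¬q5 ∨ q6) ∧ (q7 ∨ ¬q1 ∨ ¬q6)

Branch on q5: set q5 = False.
Branch on q6: set q6 = True.
(¬q3) alone gives q3 = False.
(q1) alone gives q1 = True.
That conflicts with the unit clause (¬q1).
Undo q6 and try q6 = False.
(q4) alone gives q4 = True.
(¬q3) alone gives q3 = False.
(q1) alone gives q1 = True.
That conflicts with the unit clause (¬q1).
Neither q6 = True nor q6 = False works.
Undo q5 and try q5 = True.
(q6) alone gives q6 = True.
(¬q3) alone gives q3 = False.
(q1) alone gives q1 = True.
That conflicts with the unit clause (¬q1).
Neither q5 = True nor q5 = False works.

UNSATISFIABLE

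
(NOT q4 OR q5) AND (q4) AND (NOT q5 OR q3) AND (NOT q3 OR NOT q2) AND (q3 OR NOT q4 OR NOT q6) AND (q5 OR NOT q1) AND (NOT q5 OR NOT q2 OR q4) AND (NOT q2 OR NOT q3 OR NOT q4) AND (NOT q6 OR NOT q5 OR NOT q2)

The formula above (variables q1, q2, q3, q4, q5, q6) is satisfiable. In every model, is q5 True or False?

Suppose q5 = false.
The clause (NOT q4) is unit, so q4 = false.
But (q4) is also a unit clause — contradiction.
So every satisfying assignment has q5 = True.

True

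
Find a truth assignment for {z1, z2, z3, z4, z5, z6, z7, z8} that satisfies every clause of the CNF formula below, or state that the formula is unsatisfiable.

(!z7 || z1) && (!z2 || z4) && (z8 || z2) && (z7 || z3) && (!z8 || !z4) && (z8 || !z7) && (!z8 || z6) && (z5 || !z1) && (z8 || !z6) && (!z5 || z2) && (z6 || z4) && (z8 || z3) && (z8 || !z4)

z1 ↦ false, z2 ↦ false, z3 ↦ true, z4 ↦ false, z5 ↦ false, z6 ↦ true, z7 ↦ false, z8 ↦ true

Suppose z7 = false.
(z3) alone gives z3 = true.
Suppose z2 = false.
(z8) alone gives z8 = true.
(!z4) alone gives z4 = false.
(z6) alone gives z6 = true.
(!z5) alone gives z5 = false.
(!z1) alone gives z1 = false.
All clauses are satisfied.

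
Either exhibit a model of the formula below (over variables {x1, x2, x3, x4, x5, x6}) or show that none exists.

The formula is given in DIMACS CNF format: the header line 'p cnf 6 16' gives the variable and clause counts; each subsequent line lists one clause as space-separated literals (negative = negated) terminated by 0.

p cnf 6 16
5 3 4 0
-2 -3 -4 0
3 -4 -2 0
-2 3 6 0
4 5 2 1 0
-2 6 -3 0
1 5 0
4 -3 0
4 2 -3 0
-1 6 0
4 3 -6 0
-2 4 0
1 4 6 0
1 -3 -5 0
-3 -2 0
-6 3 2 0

x1: False, x2: False, x3: False, x4: True, x5: True, x6: False

Case x1 = False:
From the singleton clause (x5), x5 = True.
From the singleton clause (¬x3), x3 = False.
Case x4 = True:
From the singleton clause (¬x2), x2 = False.
From the singleton clause (¬x6), x6 = False.
Every clause now holds.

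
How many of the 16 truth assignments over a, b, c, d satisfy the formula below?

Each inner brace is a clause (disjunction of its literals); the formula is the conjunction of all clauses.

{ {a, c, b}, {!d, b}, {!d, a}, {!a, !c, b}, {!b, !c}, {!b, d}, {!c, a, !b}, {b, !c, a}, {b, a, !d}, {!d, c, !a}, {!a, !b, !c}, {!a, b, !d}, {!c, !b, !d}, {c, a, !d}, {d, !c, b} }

There are 2^4 = 16 truth assignments over (a, b, c, d).
Check each against the 15 clauses (columns in the order a, b, c, d):
  F F F F  ✗ fails (a || c || b)
  F F F T  ✗ fails (a || c || b)
  F F T F  ✗ fails (b || !c || a)
  F F T T  ✗ fails (!d || b)
  F T F F  ✗ fails (!b || d)
  F T F T  ✗ fails (!d || a)
  F T T F  ✗ fails (!b || !c)
  F T T T  ✗ fails (!d || a)
  T F F F  ✓ satisfies all
  T F F T  ✗ fails (!d || b)
  T F T F  ✗ fails (!a || !c || b)
  T F T T  ✗ fails (!d || b)
  T T F F  ✗ fails (!b || d)
  T T F T  ✗ fails (!d || c || !a)
  T T T F  ✗ fails (!b || !c)
  T T T T  ✗ fails (!b || !c)
1 of the 16 rows is a model.

1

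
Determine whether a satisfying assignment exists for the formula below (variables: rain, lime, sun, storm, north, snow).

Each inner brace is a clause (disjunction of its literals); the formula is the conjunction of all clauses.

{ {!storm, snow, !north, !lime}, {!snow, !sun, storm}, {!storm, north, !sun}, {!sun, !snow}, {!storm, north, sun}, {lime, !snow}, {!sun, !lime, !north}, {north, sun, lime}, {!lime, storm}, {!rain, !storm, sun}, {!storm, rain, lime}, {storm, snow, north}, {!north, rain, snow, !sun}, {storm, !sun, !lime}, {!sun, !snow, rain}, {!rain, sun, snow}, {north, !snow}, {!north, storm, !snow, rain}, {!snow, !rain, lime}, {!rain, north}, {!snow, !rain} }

Case sun = false:
Case storm = true:
The clause (north) is unit, so north = true.
The clause (!rain) is unit, so rain = false.
The clause (lime) is unit, so lime = true.
The clause (snow) is unit, so snow = true.
All clauses are satisfied.
A satisfying assignment: rain ↦ false,  lime ↦ true,  sun ↦ false,  storm ↦ true,  north ↦ true,  snow ↦ true.

Yes, satisfiable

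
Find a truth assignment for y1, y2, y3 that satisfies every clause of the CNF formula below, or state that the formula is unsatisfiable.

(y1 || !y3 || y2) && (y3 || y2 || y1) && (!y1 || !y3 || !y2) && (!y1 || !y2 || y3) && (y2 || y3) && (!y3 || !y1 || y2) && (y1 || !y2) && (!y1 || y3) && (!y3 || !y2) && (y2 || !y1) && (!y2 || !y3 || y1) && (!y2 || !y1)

Branch on y2: set y2 = true.
From the singleton clause (y1), y1 = true.
But (!y1) is also a unit clause — contradiction.
So y2 must be the other value — set y2 = false.
From the singleton clause (y3), y3 = true.
From the singleton clause (y1), y1 = true.
But (!y1) is also a unit clause — contradiction.
Both values of y2 lead to a conflict.

UNSATISFIABLE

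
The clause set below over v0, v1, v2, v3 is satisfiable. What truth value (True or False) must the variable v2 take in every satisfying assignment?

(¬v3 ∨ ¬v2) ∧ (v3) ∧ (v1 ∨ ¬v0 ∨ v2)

False

Suppose v2 = True.
Unit clause (¬v3) forces v3 = False.
That conflicts with the unit clause (v3).
So every satisfying assignment has v2 = False.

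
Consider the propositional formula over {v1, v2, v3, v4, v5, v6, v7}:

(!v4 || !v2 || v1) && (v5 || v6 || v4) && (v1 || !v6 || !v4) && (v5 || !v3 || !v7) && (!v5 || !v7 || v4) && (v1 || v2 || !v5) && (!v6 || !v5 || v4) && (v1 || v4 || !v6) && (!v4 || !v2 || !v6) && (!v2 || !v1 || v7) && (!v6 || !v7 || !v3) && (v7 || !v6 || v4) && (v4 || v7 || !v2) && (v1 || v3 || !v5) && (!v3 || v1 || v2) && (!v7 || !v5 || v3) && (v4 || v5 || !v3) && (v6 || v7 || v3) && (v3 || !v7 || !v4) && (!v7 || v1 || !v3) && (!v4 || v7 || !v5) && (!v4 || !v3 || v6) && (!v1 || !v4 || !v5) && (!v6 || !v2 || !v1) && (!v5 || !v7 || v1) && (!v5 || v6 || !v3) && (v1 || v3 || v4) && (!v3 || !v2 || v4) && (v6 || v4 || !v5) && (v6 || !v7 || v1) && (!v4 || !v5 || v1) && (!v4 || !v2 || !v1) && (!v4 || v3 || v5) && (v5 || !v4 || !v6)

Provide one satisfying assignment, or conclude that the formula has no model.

v1 ↦ true,  v2 ↦ false,  v3 ↦ false,  v4 ↦ false,  v5 ↦ false,  v6 ↦ true,  v7 ↦ true

Try v4 = false.
Try v5 = false.
From the singleton clause (v6), v6 = true.
From the singleton clause (v1), v1 = true.
From the singleton clause (v7), v7 = true.
From the singleton clause (!v3), v3 = false.
From the singleton clause (!v2), v2 = false.
All clauses are satisfied.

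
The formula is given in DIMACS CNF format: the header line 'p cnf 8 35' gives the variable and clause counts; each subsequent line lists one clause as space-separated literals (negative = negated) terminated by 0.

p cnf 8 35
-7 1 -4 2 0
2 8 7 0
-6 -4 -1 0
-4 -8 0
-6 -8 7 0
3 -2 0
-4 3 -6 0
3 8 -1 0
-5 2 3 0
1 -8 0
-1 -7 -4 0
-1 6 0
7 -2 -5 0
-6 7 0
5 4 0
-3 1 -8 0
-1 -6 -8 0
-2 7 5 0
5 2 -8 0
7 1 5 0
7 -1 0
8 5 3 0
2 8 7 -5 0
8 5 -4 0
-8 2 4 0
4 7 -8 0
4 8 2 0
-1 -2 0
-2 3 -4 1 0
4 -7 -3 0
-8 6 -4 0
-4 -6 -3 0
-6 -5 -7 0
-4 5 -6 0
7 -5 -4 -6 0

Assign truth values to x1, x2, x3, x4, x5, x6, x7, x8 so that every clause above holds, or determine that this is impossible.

x1 ↦ False; x2 ↦ True; x3 ↦ True; x4 ↦ True; x5 ↦ True; x6 ↦ False; x7 ↦ True; x8 ↦ False

Suppose x4 = True.
(¬x8) alone gives x8 = False.
(x5) alone gives x5 = True.
Suppose x2 = True.
(x3) alone gives x3 = True.
(x7) alone gives x7 = True.
(¬x1) alone gives x1 = False.
(¬x6) alone gives x6 = False.
This assignment satisfies each clause.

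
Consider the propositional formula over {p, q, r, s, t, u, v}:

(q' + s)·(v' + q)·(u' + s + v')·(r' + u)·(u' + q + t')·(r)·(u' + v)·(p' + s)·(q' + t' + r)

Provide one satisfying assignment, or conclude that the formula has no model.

From the singleton clause (r), r = 1.
From the singleton clause (u), u = 1.
From the singleton clause (v), v = 1.
From the singleton clause (q), q = 1.
From the singleton clause (s), s = 1.
No clause remains; p, t are free.

p=0,  q=1,  r=1,  s=1,  t=0,  u=1,  v=1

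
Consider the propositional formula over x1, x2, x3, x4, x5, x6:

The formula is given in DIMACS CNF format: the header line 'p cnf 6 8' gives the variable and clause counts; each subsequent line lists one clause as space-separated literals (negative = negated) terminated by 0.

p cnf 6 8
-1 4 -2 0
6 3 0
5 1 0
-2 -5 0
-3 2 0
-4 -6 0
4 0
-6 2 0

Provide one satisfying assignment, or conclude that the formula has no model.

The clause (x4) is unit, so x4 = True.
The clause (¬x6) is unit, so x6 = False.
The clause (x3) is unit, so x3 = True.
The clause (x2) is unit, so x2 = True.
The clause (¬x5) is unit, so x5 = False.
The clause (x1) is unit, so x1 = True.
Every clause now holds.

x1 ↦ True, x2 ↦ True, x3 ↦ True, x4 ↦ True, x5 ↦ False, x6 ↦ False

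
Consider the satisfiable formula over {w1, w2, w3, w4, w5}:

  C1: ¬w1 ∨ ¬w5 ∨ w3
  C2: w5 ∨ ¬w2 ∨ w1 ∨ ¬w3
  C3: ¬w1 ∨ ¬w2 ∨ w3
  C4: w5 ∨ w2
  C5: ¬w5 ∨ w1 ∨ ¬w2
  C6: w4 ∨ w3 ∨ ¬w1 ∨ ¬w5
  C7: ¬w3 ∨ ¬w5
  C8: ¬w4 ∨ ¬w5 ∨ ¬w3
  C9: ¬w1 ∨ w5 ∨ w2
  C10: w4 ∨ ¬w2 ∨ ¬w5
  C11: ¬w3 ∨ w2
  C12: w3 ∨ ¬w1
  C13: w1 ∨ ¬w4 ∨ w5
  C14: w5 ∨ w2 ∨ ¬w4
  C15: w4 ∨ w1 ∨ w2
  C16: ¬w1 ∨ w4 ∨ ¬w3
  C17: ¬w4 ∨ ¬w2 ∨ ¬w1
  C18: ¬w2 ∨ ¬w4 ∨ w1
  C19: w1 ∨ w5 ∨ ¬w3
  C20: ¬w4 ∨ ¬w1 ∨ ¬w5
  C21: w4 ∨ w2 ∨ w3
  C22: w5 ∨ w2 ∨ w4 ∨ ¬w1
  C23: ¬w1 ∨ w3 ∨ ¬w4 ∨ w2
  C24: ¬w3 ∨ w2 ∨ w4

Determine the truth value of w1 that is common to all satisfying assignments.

False

Suppose w1 = True.
From the singleton clause (w3), w3 = True.
From the singleton clause (¬w5), w5 = False.
From the singleton clause (w2), w2 = True.
From the singleton clause (w4), w4 = True.
But (¬w4) is also a unit clause — contradiction.
So every satisfying assignment has w1 = False.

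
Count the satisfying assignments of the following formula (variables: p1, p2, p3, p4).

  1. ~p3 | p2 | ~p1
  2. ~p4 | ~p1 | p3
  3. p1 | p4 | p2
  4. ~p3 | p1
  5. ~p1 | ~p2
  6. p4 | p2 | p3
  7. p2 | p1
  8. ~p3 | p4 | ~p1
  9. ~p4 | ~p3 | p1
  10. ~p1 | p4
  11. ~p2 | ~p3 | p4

There are 2^4 = 16 truth assignments over (p1, p2, p3, p4).
Check each against the 11 clauses (columns in the order p1, p2, p3, p4):
  F F F F  ✗ fails (p1 | p4 | p2)
  F F F T  ✗ fails (p2 | p1)
  F F T F  ✗ fails (p1 | p4 | p2)
  F F T T  ✗ fails (~p3 | p1)
  F T F F  ✓ satisfies all
  F T F T  ✓ satisfies all
  F T T F  ✗ fails (~p3 | p1)
  F T T T  ✗ fails (~p3 | p1)
  T F F F  ✗ fails (p4 | p2 | p3)
  T F F T  ✗ fails (~p4 | ~p1 | p3)
  T F T F  ✗ fails (~p3 | p2 | ~p1)
  T F T T  ✗ fails (~p3 | p2 | ~p1)
  T T F F  ✗ fails (~p1 | ~p2)
  T T F T  ✗ fails (~p4 | ~p1 | p3)
  T T T F  ✗ fails (~p1 | ~p2)
  T T T T  ✗ fails (~p1 | ~p2)
2 of the 16 rows are models.

2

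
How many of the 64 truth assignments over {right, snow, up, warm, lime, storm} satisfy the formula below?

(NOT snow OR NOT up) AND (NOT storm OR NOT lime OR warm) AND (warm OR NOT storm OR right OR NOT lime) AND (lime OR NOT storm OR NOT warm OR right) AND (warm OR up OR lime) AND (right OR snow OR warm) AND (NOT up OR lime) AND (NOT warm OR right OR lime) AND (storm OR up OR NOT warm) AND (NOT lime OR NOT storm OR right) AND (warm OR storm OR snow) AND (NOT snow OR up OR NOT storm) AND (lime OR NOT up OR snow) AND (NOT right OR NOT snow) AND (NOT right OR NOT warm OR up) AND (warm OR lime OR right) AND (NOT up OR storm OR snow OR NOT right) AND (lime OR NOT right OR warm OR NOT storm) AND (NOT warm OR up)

3

There are 2^6 = 64 truth assignments over (right, snow, up, warm, lime, storm).
Split on up. With up = true, the clauses containing up are satisfied and NOT up drops from the rest; 2 of the 2^5 = 32 assignments to the other variables satisfy what remains.
With up = false, by the same count on the reduced clause set, 1 assignment works.
Total: 2 + 1 = 3.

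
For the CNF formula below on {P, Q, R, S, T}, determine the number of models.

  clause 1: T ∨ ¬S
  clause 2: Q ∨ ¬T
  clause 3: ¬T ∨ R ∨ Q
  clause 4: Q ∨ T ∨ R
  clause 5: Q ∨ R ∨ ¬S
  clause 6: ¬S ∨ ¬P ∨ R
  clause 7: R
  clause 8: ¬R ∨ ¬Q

2

There are 2^5 = 32 truth assignments over (P, Q, R, S, T).
Split on R. With R = True, the clauses containing R are satisfied and ¬R drops from the rest; 2 of the 2^4 = 16 assignments to the other variables satisfy what remains.
With R = False, by the same count on the reduced clause set, 0 assignments work.
Total: 2 + 0 = 2.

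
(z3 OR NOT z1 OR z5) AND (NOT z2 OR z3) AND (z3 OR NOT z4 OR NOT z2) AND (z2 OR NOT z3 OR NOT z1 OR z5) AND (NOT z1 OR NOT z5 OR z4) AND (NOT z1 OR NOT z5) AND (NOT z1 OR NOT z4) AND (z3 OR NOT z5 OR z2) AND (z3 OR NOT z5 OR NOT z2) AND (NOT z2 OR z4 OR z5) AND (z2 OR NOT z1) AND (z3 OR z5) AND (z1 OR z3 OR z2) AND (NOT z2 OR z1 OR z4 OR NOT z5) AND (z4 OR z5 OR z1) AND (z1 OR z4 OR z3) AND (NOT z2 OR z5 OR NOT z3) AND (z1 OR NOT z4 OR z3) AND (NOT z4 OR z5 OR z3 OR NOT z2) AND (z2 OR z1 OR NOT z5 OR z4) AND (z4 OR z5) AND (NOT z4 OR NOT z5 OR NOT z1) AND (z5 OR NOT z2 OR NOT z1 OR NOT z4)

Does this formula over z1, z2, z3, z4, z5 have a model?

Branch on z2: set z2 = false.
From the singleton clause (NOT z1), z1 = false.
From the singleton clause (z3), z3 = true.
Branch on z4: set z4 = true.
Every clause is now satisfied; z5 is unconstrained.
A satisfying assignment: z1 ↦ false; z2 ↦ false; z3 ↦ true; z4 ↦ true; z5 ↦ true.

Satisfiable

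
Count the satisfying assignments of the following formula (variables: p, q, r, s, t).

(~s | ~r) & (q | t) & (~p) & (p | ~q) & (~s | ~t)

There are 2^5 = 32 truth assignments over (p, q, r, s, t).
Split on p. With p = 1, the clauses containing p are satisfied and ~p drops from the rest; 0 of the 2^4 = 16 assignments to the other variables satisfy what remains.
With p = 0, by the same count on the reduced clause set, 2 assignments work.
Total: 0 + 2 = 2.

2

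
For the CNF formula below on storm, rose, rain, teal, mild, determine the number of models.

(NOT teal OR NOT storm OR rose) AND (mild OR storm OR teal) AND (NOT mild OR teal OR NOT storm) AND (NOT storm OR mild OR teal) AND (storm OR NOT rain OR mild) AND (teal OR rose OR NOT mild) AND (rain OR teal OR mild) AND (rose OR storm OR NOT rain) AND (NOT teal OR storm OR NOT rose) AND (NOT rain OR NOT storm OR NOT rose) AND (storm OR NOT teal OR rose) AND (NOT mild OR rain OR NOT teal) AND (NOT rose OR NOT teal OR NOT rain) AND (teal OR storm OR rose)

3

There are 2^5 = 32 truth assignments over (storm, rose, rain, teal, mild).
Split on mild. With mild = true, the clauses containing mild are satisfied and NOT mild drops from the rest; 2 of the 2^4 = 16 assignments to the other variables satisfy what remains.
With mild = false, by the same count on the reduced clause set, 1 assignment works.
(One model: storm=F, rose=T, rain=F, teal=F, mild=T.)
Total: 2 + 1 = 3.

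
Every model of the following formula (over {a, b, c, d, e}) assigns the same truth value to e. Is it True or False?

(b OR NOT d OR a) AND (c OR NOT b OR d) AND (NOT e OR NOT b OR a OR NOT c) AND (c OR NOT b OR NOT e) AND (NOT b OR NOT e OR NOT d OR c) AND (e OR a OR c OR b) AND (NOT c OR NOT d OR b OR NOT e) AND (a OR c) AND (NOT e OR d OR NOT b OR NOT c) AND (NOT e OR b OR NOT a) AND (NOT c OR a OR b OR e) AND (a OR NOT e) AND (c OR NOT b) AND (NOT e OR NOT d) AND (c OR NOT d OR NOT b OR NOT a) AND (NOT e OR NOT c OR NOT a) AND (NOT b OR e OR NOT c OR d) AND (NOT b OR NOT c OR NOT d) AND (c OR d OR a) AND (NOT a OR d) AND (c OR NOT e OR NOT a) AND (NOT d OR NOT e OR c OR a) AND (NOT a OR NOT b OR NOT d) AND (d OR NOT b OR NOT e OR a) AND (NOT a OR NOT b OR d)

False

Suppose e = true.
The clause (a) is unit, so a = true.
The clause (b) is unit, so b = true.
The clause (c) is unit, so c = true.
That conflicts with the unit clause (NOT c).
So every satisfying assignment has e = False.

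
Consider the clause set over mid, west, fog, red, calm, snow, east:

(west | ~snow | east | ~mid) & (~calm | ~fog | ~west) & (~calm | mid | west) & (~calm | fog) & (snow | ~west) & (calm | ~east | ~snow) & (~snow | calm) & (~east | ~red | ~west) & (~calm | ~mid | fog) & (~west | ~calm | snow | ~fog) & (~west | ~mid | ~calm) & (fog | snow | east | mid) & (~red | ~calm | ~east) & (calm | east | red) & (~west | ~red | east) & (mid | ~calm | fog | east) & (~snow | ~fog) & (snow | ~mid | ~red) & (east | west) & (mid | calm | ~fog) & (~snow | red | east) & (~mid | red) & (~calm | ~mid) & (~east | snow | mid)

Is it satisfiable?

Branch on calm: set calm = 0.
Unit clause (~snow) forces snow = 0.
Unit clause (~west) forces west = 0.
Unit clause (east) forces east = 1.
Unit clause (mid) forces mid = 1.
Unit clause (~red) forces red = 0.
But (red) is also a unit clause — contradiction.
So calm must be the other value — set calm = 1.
Unit clause (fog) forces fog = 1.
Unit clause (~west) forces west = 0.
Unit clause (mid) forces mid = 1.
But (~mid) is also a unit clause — contradiction.
Both values of calm lead to a conflict.
No assignment satisfies every clause.

No, unsatisfiable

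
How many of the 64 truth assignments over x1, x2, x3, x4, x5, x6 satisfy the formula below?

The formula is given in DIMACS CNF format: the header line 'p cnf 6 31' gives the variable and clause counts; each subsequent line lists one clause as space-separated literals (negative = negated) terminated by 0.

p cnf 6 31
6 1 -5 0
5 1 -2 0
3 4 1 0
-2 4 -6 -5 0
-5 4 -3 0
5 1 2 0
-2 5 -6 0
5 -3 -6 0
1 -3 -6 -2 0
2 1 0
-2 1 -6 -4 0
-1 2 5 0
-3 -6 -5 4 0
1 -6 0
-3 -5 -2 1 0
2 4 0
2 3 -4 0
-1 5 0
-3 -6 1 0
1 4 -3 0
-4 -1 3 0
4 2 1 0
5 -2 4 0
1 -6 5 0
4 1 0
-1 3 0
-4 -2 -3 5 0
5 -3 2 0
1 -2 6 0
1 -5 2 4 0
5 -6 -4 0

There are 2^6 = 64 truth assignments over (x1, x2, x3, x4, x5, x6).
Split on x4. With x4 = True, the clauses containing x4 are satisfied and ¬x4 drops from the rest; 4 of the 2^5 = 32 assignments to the other variables satisfy what remains.
With x4 = False, by the same count on the reduced clause set, 0 assignments work.
(One model: x1=T, x2=F, x3=T, x4=T, x5=T, x6=F.)
Total: 4 + 0 = 4.

4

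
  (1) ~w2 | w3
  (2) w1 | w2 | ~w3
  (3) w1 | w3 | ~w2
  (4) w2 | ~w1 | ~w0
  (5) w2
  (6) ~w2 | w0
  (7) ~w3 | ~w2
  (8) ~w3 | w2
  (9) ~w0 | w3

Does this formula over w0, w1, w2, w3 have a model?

No, unsatisfiable

From the singleton clause (w2), w2 = 1.
From the singleton clause (w3), w3 = 1.
Now (~w3) is unsatisfied and unit — conflict.
No assignment satisfies every clause.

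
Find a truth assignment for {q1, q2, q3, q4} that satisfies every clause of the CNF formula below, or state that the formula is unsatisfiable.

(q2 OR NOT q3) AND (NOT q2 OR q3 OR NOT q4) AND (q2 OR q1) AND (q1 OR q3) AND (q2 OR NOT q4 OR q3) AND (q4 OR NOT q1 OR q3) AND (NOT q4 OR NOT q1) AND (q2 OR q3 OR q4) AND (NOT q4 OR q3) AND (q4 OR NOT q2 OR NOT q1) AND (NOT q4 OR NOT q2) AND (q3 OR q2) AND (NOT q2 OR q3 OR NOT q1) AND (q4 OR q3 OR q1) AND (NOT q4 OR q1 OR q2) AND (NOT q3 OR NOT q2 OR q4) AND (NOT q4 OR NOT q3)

UNSATISFIABLE

Branch on q2: set q2 = true.
Unit clause (NOT q4) forces q4 = false.
Unit clause (NOT q1) forces q1 = false.
Unit clause (q3) forces q3 = true.
But (NOT q3) is also a unit clause — contradiction.
Backtrack on q2: now try q2 = false.
Unit clause (NOT q3) forces q3 = false.
But (q3) is also a unit clause — contradiction.
Neither q2 = true nor q2 = false works.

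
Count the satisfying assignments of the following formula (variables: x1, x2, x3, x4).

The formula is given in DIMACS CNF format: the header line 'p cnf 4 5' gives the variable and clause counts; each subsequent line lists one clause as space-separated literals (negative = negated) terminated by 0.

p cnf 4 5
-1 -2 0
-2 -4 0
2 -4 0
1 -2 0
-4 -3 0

There are 2^4 = 16 truth assignments over (x1, x2, x3, x4).
Check each against the 5 clauses (columns in the order x1, x2, x3, x4):
  F F F F  ✓ satisfies all
  F F F T  ✗ fails (x2 ∨ ¬x4)
  F F T F  ✓ satisfies all
  F F T T  ✗ fails (x2 ∨ ¬x4)
  F T F F  ✗ fails (x1 ∨ ¬x2)
  F T F T  ✗ fails (¬x2 ∨ ¬x4)
  F T T F  ✗ fails (x1 ∨ ¬x2)
  F T T T  ✗ fails (¬x2 ∨ ¬x4)
  T F F F  ✓ satisfies all
  T F F T  ✗ fails (x2 ∨ ¬x4)
  T F T F  ✓ satisfies all
  T F T T  ✗ fails (x2 ∨ ¬x4)
  T T F F  ✗ fails (¬x1 ∨ ¬x2)
  T T F T  ✗ fails (¬x1 ∨ ¬x2)
  T T T F  ✗ fails (¬x1 ∨ ¬x2)
  T T T T  ✗ fails (¬x1 ∨ ¬x2)
4 of the 16 rows are models.

4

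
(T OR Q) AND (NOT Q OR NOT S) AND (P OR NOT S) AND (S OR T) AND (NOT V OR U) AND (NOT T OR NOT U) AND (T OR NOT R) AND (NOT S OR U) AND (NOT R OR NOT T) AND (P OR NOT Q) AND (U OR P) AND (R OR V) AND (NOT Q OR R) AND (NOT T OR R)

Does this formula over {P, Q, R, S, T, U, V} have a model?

No, unsatisfiable

Suppose T = true.
(NOT U) alone gives U = false.
(NOT V) alone gives V = false.
(NOT S) alone gives S = false.
(NOT R) alone gives R = false.
Now (R) is unsatisfied and unit — conflict.
Backtrack on T: now try T = false.
(Q) alone gives Q = true.
(NOT S) alone gives S = false.
Now (S) is unsatisfied and unit — conflict.
Either choice for T ends in contradiction.
No assignment satisfies every clause.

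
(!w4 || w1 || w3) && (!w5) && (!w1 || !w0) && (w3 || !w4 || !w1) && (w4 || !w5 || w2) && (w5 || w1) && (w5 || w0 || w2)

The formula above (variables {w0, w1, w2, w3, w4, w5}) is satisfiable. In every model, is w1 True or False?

True

Suppose w1 = false.
The clause (!w5) is unit, so w5 = false.
Now (w5) is unsatisfied and unit — conflict.
So every satisfying assignment has w1 = True.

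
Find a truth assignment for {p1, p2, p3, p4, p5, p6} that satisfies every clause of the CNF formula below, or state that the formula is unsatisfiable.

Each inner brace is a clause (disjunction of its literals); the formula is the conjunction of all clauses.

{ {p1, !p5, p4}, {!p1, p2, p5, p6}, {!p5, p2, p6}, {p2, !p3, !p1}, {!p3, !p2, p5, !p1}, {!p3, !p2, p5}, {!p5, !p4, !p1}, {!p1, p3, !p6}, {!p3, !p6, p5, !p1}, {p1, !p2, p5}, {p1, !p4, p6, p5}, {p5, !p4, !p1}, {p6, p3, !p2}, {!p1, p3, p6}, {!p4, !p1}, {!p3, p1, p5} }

Suppose p4 = false.
Suppose p1 = true.
Suppose p2 = true.
Suppose p3 = true.
Unit clause (p5) forces p5 = true.
All clauses hold; p6 can take either value.

p1 ↦ true, p2 ↦ true, p3 ↦ true, p4 ↦ false, p5 ↦ true, p6 ↦ true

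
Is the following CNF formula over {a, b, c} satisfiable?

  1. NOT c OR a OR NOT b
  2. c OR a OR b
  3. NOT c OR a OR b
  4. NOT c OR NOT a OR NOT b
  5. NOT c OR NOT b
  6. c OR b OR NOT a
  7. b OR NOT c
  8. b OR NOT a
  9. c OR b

Yes

Try c = false.
The clause (b) is unit, so b = true.
All clauses hold; a can take either value.
A satisfying assignment: a=false,  b=true,  c=false.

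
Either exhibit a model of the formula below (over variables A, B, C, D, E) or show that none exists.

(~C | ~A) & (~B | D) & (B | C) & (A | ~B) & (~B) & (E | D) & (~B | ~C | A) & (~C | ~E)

A ↦ 0; B ↦ 0; C ↦ 1; D ↦ 1; E ↦ 0

(~B) alone gives B = 0.
(C) alone gives C = 1.
(~A) alone gives A = 0.
(~E) alone gives E = 0.
(D) alone gives D = 1.
Every clause now holds.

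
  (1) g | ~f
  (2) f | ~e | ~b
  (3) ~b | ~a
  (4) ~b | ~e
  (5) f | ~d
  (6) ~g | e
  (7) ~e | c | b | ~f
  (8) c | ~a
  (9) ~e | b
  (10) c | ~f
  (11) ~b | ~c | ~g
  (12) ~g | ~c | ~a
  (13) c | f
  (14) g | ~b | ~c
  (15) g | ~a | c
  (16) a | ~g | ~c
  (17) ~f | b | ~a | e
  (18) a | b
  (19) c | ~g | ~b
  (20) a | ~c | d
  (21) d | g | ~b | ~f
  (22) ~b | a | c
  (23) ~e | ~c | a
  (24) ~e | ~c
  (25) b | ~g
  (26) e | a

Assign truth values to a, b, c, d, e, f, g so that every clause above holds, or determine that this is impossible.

Branch on g: set g = 0.
Unit clause (~f) forces f = 0.
Unit clause (~d) forces d = 0.
Unit clause (c) forces c = 1.
Unit clause (~b) forces b = 0.
Unit clause (~e) forces e = 0.
Unit clause (a) forces a = 1.
This assignment satisfies each clause.

a=1,  b=0,  c=1,  d=0,  e=0,  f=0,  g=0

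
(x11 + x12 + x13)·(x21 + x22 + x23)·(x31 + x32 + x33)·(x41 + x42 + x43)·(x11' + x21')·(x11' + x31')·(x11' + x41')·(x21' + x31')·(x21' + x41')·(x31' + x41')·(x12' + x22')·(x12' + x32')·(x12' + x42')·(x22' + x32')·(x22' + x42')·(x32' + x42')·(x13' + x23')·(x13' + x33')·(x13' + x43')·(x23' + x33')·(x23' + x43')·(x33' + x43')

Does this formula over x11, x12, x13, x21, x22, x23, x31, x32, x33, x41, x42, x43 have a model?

No, unsatisfiable

Case x11 = 0:
Case x12 = 1:
Unit clause (x22') forces x22 = 0.
Unit clause (x32') forces x32 = 0.
Unit clause (x42') forces x42 = 0.
Case x21 = 1:
Unit clause (x31') forces x31 = 0.
Unit clause (x33) forces x33 = 1.
Unit clause (x41') forces x41 = 0.
Unit clause (x43) forces x43 = 1.
But (x43') is also a unit clause — contradiction.
That branch fails; take x21 = 0 instead.
Unit clause (x23) forces x23 = 1.
Unit clause (x13') forces x13 = 0.
Unit clause (x33') forces x33 = 0.
Unit clause (x31) forces x31 = 1.
Unit clause (x41') forces x41 = 0.
Unit clause (x43) forces x43 = 1.
But (x43') is also a unit clause — contradiction.
Either choice for x21 ends in contradiction.
That branch fails; take x12 = 0 instead.
Unit clause (x13) forces x13 = 1.
Unit clause (x23') forces x23 = 0.
Unit clause (x33') forces x33 = 0.
Unit clause (x43') forces x43 = 0.
Case x21 = 1:
Unit clause (x31') forces x31 = 0.
Unit clause (x32) forces x32 = 1.
Unit clause (x41') forces x41 = 0.
Unit clause (x42) forces x42 = 1.
But (x42') is also a unit clause — contradiction.
That branch fails; take x21 = 0 instead.
Unit clause (x22) forces x22 = 1.
Unit clause (x32') forces x32 = 0.
Unit clause (x31) forces x31 = 1.
Unit clause (x41') forces x41 = 0.
Unit clause (x42) forces x42 = 1.
But (x42') is also a unit clause — contradiction.
Either choice for x21 ends in contradiction.
Either choice for x12 ends in contradiction.
That branch fails; take x11 = 1 instead.
Unit clause (x21') forces x21 = 0.
Unit clause (x31') forces x31 = 0.
Unit clause (x41') forces x41 = 0.
Case x22 = 1:
Unit clause (x12') forces x12 = 0.
Unit clause (x32') forces x32 = 0.
Unit clause (x33) forces x33 = 1.
Unit clause (x42') forces x42 = 0.
Unit clause (x43) forces x43 = 1.
But (x43') is also a unit clause — contradiction.
That branch fails; take x22 = 0 instead.
Unit clause (x23) forces x23 = 1.
Unit clause (x13') forces x13 = 0.
Unit clause (x33') forces x33 = 0.
Unit clause (x32) forces x32 = 1.
Unit clause (x12') forces x12 = 0.
Unit clause (x42') forces x42 = 0.
Unit clause (x43) forces x43 = 1.
But (x43') is also a unit clause — contradiction.
Either choice for x22 ends in contradiction.
Either choice for x11 ends in contradiction.
No assignment satisfies every clause.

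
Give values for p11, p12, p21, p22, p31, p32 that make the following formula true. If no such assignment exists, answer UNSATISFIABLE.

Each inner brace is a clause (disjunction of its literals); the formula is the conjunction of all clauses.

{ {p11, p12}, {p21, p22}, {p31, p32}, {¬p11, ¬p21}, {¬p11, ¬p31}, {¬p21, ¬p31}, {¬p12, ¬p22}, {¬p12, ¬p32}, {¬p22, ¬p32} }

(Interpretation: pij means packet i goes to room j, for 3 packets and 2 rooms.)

UNSATISFIABLE

Case p11 = True:
Unit clause (¬p21) forces p21 = False.
Unit clause (p22) forces p22 = True.
Unit clause (¬p31) forces p31 = False.
Unit clause (p32) forces p32 = True.
But (¬p32) is also a unit clause — contradiction.
Backtrack on p11: now try p11 = False.
Unit clause (p12) forces p12 = True.
Unit clause (¬p22) forces p22 = False.
Unit clause (p21) forces p21 = True.
Unit clause (¬p31) forces p31 = False.
Unit clause (p32) forces p32 = True.
But (¬p32) is also a unit clause — contradiction.
Either choice for p11 ends in contradiction.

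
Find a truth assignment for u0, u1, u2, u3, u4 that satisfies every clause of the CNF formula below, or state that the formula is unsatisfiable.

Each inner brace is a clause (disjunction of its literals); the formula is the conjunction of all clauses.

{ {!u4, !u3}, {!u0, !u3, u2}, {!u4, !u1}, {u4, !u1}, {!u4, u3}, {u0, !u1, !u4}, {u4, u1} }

UNSATISFIABLE

Branch on u4: set u4 = false.
The clause (!u1) is unit, so u1 = false.
That conflicts with the unit clause (u1).
So u4 must be the other value — set u4 = true.
The clause (!u3) is unit, so u3 = false.
That conflicts with the unit clause (u3).
Either choice for u4 ends in contradiction.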